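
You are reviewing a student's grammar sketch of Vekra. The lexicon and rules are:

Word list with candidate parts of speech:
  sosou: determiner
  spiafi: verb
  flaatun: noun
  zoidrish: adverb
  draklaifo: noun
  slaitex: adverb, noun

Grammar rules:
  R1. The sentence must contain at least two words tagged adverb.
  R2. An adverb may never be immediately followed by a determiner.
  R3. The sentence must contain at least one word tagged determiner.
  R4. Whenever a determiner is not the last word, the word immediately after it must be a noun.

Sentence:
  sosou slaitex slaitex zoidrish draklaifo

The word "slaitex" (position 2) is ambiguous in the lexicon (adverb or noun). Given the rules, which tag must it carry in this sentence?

Candidates per position — 1:sosou {determiner}; 2:slaitex {adverb,noun}; 3:slaitex {adverb,noun}; 4:zoidrish {adverb}; 5:draklaifo {noun}.
Word 2 cannot be adverb — rule 4 would then fail for every completion. It is noun.
Word 3 cannot be noun — rule 1 would then fail for every completion. It is adverb.
The unique satisfying tagging is: determiner noun adverb adverb noun.
Checking: rule 1 holds; rule 2 holds; rule 3 holds; rule 4 holds.

noun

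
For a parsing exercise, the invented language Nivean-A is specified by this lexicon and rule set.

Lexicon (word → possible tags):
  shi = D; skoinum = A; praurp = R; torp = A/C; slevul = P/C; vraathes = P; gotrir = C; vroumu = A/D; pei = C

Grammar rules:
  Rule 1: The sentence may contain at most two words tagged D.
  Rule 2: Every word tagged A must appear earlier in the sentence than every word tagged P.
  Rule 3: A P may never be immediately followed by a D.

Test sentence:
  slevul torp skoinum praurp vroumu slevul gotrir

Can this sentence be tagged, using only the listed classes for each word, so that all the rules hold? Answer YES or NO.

YES

Candidates per position — 1:slevul {P,C}; 2:torp {A,C}; 3:skoinum {A}; 4:praurp {R}; 5:vroumu {A,D}; 6:slevul {P,C}; 7:gotrir {C}.
One satisfying assignment: C A A R A C C.
Verifying each rule — rule 1 holds; rule 2 holds; rule 3 holds.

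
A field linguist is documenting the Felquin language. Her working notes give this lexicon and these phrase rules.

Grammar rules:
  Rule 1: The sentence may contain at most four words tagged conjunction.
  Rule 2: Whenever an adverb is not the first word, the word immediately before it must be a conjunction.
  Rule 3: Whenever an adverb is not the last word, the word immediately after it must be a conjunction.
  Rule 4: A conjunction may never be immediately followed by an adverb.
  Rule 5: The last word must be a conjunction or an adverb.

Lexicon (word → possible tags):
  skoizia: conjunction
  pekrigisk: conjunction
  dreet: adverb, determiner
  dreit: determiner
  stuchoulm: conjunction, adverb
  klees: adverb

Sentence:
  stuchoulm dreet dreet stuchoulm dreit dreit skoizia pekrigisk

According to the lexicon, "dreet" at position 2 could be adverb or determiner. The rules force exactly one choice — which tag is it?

Candidates per position — 1:stuchoulm {conjunction,adverb}; 2:dreet {adverb,determiner}; 3:dreet {adverb,determiner}; 4:stuchoulm {conjunction,adverb}; 5:dreit {determiner}; 6:dreit {determiner}; 7:skoizia {conjunction}; 8:pekrigisk {conjunction}.
Word 1 cannot be adverb — rule 3 would then fail for every completion. It is conjunction.
Word 2 cannot be adverb — rule 3 would then fail for every completion. It is determiner.
Word 3 cannot be adverb — rule 2 would then fail for every completion. It is determiner.
Word 4 cannot be adverb — rule 2 would then fail for every completion. It is conjunction.
So the tagging must be: conjunction determiner determiner conjunction determiner determiner conjunction conjunction.
Verifying each rule — rule 1 ✓; rule 2 ✓; rule 3 ✓; rule 4 ✓; rule 5 ✓.

determiner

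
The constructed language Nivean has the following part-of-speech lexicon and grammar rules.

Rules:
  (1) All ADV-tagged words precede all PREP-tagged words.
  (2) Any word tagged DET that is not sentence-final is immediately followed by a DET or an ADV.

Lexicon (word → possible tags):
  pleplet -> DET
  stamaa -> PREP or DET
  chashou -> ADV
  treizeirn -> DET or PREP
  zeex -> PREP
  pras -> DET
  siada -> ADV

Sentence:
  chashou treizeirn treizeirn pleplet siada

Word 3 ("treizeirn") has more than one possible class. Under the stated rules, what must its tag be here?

DET

Candidates per position — 1:chashou {ADV}; 2:treizeirn {DET,PREP}; 3:treizeirn {DET,PREP}; 4:pleplet {DET}; 5:siada {ADV}.
If word 2 were PREP, no tagging could satisfy rule 1; so word 2 is DET.
If word 3 were PREP, no tagging could satisfy rule 1; so word 3 is DET.
The only consistent sequence is: ADV DET DET DET ADV.
Check: rule 1 ok; rule 2 ok.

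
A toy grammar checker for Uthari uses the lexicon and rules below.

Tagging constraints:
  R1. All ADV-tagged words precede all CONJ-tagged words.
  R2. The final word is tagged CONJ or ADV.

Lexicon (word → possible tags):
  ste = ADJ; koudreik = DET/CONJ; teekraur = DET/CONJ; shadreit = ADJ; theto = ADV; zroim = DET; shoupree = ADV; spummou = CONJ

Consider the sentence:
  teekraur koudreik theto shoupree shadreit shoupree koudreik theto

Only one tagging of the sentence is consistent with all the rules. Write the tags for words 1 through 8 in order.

DET DET ADV ADV ADJ ADV DET ADV

Candidates per position — 1:teekraur {DET,CONJ}; 2:koudreik {DET,CONJ}; 3:theto {ADV}; 4:shoupree {ADV}; 5:shadreit {ADJ}; 6:shoupree {ADV}; 7:koudreik {DET,CONJ}; 8:theto {ADV}.
Position 1: tagging it CONJ would leave rule 1 unsatisfiable, so it must be DET.
Position 2: tagging it CONJ would leave rule 1 unsatisfiable, so it must be DET.
Position 7: tagging it CONJ would leave rule 1 unsatisfiable, so it must be DET.
The unique satisfying tagging is: DET DET ADV ADV ADJ ADV DET ADV.
Check: rule 1 satisfied; rule 2 satisfied.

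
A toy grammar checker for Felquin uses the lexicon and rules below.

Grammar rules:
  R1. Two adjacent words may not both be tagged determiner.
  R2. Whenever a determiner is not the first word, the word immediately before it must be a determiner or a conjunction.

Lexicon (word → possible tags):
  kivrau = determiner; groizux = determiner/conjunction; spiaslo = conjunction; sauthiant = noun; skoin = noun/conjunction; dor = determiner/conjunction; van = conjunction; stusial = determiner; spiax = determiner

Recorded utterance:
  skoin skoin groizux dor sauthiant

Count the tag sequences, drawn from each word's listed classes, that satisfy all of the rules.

Candidates per position — 1:skoin {noun,conjunction}; 2:skoin {noun,conjunction}; 3:groizux {determiner,conjunction}; 4:dor {determiner,conjunction}; 5:sauthiant {noun}.
There are 16 candidate sequences in total.
Checking each against the rules leaves 10 sequences.
Count = 10.

10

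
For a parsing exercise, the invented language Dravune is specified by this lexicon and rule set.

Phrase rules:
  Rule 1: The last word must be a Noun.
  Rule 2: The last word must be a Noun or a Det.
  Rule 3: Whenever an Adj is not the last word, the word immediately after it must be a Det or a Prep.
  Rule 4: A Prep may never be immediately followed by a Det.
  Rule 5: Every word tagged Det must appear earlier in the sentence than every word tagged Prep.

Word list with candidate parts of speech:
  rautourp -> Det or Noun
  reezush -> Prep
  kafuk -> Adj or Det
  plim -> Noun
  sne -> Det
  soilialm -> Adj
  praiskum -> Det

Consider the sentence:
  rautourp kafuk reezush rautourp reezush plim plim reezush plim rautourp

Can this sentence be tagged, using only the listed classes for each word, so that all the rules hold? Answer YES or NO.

YES

Candidates per position — 1:rautourp {Det,Noun}; 2:kafuk {Adj,Det}; 3:reezush {Prep}; 4:rautourp {Det,Noun}; 5:reezush {Prep}; 6:plim {Noun}; 7:plim {Noun}; 8:reezush {Prep}; 9:plim {Noun}; 10:rautourp {Det,Noun}.
One satisfying assignment: Noun Adj Prep Noun Prep Noun Noun Prep Noun Noun.
Rule-by-rule: rule 1 ✓; rule 2 ✓; rule 3 ✓; rule 4 ✓; rule 5 ✓.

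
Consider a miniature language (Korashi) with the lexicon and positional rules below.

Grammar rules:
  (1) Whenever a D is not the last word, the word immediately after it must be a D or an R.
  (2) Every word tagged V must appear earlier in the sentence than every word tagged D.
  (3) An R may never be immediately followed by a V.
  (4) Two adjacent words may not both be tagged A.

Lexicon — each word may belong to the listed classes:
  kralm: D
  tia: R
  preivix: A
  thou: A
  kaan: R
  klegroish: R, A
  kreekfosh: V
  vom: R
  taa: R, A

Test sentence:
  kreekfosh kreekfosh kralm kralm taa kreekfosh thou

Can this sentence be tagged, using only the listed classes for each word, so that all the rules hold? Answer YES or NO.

NO

Candidates per position — 1:kreekfosh {V}; 2:kreekfosh {V}; 3:kralm {D}; 4:kralm {D}; 5:taa {R,A}; 6:kreekfosh {V}; 7:thou {A}.
Rule 2 cannot be satisfied by any choice of tags from the lexicon.
So there is no consistent tagging.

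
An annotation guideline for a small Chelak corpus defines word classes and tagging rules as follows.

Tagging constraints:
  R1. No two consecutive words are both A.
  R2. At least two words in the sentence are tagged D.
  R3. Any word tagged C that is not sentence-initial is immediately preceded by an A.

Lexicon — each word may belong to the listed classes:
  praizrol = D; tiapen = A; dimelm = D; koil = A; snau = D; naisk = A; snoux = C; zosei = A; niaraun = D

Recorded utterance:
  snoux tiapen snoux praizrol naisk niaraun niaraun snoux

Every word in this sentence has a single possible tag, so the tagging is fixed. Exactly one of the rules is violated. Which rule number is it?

3

Fixed tagging: C A C D A D D C.
Rule check: R1 ok, R2 ok, R3 fails.
Only rule 3 fails.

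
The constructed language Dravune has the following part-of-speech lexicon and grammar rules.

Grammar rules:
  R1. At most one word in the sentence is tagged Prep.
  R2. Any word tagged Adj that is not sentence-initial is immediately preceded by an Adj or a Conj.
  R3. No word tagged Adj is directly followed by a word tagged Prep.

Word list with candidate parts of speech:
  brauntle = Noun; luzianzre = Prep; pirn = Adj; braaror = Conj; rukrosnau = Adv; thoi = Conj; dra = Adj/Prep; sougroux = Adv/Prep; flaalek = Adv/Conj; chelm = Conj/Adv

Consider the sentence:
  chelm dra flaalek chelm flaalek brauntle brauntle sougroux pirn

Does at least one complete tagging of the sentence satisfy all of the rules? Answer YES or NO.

NO

Candidates per position — 1:chelm {Conj,Adv}; 2:dra {Adj,Prep}; 3:flaalek {Adv,Conj}; 4:chelm {Conj,Adv}; 5:flaalek {Adv,Conj}; 6:brauntle {Noun}; 7:brauntle {Noun}; 8:sougroux {Adv,Prep}; 9:pirn {Adj}.
Rule 2 cannot be satisfied by any choice of tags from the lexicon.
So there is no consistent tagging.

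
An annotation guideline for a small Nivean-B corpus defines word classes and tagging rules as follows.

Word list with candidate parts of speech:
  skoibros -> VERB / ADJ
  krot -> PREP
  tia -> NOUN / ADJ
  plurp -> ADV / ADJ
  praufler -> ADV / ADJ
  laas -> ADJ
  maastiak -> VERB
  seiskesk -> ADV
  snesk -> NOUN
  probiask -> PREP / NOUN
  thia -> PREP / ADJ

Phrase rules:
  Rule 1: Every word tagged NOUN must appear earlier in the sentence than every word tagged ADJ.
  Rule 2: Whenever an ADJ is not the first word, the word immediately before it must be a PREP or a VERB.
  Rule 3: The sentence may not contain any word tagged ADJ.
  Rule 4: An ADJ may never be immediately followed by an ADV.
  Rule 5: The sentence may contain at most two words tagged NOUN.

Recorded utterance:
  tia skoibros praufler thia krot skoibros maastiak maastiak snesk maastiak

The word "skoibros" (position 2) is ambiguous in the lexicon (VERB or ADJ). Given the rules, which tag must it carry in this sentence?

VERB

Candidates per position — 1:tia {NOUN,ADJ}; 2:skoibros {VERB,ADJ}; 3:praufler {ADV,ADJ}; 4:thia {PREP,ADJ}; 5:krot {PREP}; 6:skoibros {VERB,ADJ}; 7:maastiak {VERB}; 8:maastiak {VERB}; 9:snesk {NOUN}; 10:maastiak {VERB}.
Position 1: tagging it ADJ would leave rule 1 unsatisfiable, so it must be NOUN.
Position 2: tagging it ADJ would leave rule 1 unsatisfiable, so it must be VERB.
Position 3: tagging it ADJ would leave rule 1 unsatisfiable, so it must be ADV.
Position 4: tagging it ADJ would leave rule 1 unsatisfiable, so it must be PREP.
Position 6: tagging it ADJ would leave rule 1 unsatisfiable, so it must be VERB.
The only consistent sequence is: NOUN VERB ADV PREP PREP VERB VERB VERB NOUN VERB.
Checking: rule 1 satisfied; rule 2 satisfied; rule 3 satisfied; rule 4 satisfied; rule 5 satisfied.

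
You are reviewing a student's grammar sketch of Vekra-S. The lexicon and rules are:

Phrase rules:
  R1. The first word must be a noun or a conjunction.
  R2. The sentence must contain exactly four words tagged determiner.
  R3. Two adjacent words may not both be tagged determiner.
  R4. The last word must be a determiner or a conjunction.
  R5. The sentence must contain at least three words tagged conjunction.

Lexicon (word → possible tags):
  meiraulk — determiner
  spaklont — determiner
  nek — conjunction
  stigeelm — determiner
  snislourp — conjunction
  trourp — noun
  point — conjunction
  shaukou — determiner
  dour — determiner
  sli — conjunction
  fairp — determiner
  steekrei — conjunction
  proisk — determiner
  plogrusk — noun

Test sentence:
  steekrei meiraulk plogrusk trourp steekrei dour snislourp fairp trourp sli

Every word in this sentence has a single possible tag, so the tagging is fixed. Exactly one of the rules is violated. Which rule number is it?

Fixed tagging: conjunction determiner noun noun conjunction determiner conjunction determiner noun conjunction.
Rule check: R1 ✓, R2 ✗, R3 ✓, R4 ✓, R5 ✓.
Only rule 2 fails.

2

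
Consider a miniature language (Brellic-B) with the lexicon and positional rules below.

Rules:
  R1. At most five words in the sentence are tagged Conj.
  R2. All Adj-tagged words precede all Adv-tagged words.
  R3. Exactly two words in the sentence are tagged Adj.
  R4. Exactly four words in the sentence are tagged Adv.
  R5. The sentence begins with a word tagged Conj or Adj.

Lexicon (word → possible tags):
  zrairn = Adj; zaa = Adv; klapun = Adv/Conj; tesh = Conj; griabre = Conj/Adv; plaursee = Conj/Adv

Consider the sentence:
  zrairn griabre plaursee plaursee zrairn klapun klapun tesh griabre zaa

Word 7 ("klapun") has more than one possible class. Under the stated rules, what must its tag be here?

Candidates per position — 1:zrairn {Adj}; 2:griabre {Conj,Adv}; 3:plaursee {Conj,Adv}; 4:plaursee {Conj,Adv}; 5:zrairn {Adj}; 6:klapun {Adv,Conj}; 7:klapun {Adv,Conj}; 8:tesh {Conj}; 9:griabre {Conj,Adv}; 10:zaa {Adv}.
Position 2: Adv is ruled out by rule 2; that leaves Conj.
Position 3: Adv is ruled out by rule 2; that leaves Conj.
Position 4: Adv is ruled out by rule 2; that leaves Conj.
Position 6: Conj is ruled out by rule 4; that leaves Adv.
Position 7: Conj is ruled out by rule 4; that leaves Adv.
Position 9: Conj is ruled out by rule 4; that leaves Adv.
So the tagging must be: Adj Conj Conj Conj Adj Adv Adv Conj Adv Adv.
Rule-by-rule: rule 1 holds; rule 2 holds; rule 3 holds; rule 4 holds; rule 5 holds.

Adv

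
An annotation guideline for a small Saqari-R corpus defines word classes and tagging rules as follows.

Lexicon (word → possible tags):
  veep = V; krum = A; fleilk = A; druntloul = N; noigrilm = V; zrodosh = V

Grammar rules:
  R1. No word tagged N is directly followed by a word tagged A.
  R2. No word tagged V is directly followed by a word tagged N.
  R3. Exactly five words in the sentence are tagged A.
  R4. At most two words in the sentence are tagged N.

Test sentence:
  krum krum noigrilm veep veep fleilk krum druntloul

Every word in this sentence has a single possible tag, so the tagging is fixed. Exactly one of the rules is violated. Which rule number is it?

3

Fixed tagging: A A V V V A A N.
Applying the rules: R1 ok, R2 ok, R3 fails, R4 ok.
Only rule 3 fails.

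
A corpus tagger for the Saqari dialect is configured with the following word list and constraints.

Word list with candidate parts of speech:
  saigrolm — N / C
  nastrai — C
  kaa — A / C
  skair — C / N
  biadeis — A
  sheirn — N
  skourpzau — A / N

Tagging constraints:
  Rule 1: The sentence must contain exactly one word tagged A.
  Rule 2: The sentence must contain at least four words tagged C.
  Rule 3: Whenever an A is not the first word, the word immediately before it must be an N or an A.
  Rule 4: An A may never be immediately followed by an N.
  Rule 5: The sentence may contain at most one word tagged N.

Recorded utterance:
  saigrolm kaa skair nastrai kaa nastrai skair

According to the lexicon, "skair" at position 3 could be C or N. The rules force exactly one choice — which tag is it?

Candidates per position — 1:saigrolm {N,C}; 2:kaa {A,C}; 3:skair {C,N}; 4:nastrai {C}; 5:kaa {A,C}; 6:nastrai {C}; 7:skair {C,N}.
Word 5 cannot be A — rule 3 would then fail for every completion. It is C.
Word 2 cannot be C — rule 1 would then fail for every completion. It is A.
Word 3 cannot be N — rule 4 would then fail for every completion. It is C.
Word 1 cannot be C — rule 3 would then fail for every completion. It is N.
Word 7 cannot be N — rule 5 would then fail for every completion. It is C.
So the tagging must be: N A C C C C C.
Checking: rule 1 holds; rule 2 holds; rule 3 holds; rule 4 holds; rule 5 holds.

C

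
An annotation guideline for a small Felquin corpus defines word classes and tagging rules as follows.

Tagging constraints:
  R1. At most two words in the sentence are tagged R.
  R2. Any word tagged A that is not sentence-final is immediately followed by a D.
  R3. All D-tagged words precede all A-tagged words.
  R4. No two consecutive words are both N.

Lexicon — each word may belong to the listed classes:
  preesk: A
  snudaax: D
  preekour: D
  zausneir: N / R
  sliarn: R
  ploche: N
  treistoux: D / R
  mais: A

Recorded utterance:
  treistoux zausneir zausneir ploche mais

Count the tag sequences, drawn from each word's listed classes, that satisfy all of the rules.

Candidates per position — 1:treistoux {D,R}; 2:zausneir {N,R}; 3:zausneir {N,R}; 4:ploche {N}; 5:mais {A}.
There are 8 candidate sequences in total.
The sequences that satisfy every rule: D N R N A; D R R N A; R N R N A.
Count = 3.

3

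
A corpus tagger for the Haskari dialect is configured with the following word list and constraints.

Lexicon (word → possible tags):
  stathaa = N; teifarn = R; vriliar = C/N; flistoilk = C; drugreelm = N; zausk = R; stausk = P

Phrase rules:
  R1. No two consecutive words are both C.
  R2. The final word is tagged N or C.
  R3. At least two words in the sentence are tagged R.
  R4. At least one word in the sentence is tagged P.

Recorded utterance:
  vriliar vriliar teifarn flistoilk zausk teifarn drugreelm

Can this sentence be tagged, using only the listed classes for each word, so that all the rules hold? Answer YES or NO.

NO

Candidates per position — 1:vriliar {C,N}; 2:vriliar {C,N}; 3:teifarn {R}; 4:flistoilk {C}; 5:zausk {R}; 6:teifarn {R}; 7:drugreelm {N}.
Rule 4 cannot be satisfied by any choice of tags from the lexicon.
So there is no consistent tagging.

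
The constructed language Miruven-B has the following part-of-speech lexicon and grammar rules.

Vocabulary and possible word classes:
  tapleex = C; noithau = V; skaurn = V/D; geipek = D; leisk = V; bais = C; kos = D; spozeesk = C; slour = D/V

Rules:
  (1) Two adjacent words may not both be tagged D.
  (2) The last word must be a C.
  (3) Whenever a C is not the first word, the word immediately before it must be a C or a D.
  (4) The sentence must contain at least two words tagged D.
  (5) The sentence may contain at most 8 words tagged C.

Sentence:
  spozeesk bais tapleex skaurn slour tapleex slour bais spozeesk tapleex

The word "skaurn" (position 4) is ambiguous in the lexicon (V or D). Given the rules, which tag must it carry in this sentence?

Candidates per position — 1:spozeesk {C}; 2:bais {C}; 3:tapleex {C}; 4:skaurn {V,D}; 5:slour {D,V}; 6:tapleex {C}; 7:slour {D,V}; 8:bais {C}; 9:spozeesk {C}; 10:tapleex {C}.
Position 5: V is ruled out by rule 3; that leaves D.
Position 7: V is ruled out by rule 3; that leaves D.
Position 4: D is ruled out by rule 1; that leaves V.
The only consistent sequence is: C C C V D C D C C C.
Checking: rule 1 satisfied; rule 2 satisfied; rule 3 satisfied; rule 4 satisfied; rule 5 satisfied.

V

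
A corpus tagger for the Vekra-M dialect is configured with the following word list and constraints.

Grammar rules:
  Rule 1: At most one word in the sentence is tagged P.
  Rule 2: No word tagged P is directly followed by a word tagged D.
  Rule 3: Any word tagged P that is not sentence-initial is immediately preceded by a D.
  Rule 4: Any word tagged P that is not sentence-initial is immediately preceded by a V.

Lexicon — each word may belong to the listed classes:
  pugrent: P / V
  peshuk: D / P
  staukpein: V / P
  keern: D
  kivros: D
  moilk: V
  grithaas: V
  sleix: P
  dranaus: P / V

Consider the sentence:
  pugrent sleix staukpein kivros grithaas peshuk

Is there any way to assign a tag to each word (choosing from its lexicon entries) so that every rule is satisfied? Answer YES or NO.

Candidates per position — 1:pugrent {P,V}; 2:sleix {P}; 3:staukpein {V,P}; 4:kivros {D}; 5:grithaas {V}; 6:peshuk {D,P}.
Rule 3 cannot be satisfied by any choice of tags from the lexicon.
So there is no consistent tagging.

NO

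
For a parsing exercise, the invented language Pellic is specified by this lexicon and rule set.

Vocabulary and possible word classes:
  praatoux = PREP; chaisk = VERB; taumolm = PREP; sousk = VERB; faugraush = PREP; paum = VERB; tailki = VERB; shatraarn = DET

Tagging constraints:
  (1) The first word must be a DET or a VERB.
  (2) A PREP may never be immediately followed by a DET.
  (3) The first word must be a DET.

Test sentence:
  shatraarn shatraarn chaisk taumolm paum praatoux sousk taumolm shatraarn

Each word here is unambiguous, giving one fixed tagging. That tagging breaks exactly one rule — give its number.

Fixed tagging: DET DET VERB PREP VERB PREP VERB PREP DET.
Applying the rules: R1 ✓, R2 ✗, R3 ✓.
Only rule 2 fails.

2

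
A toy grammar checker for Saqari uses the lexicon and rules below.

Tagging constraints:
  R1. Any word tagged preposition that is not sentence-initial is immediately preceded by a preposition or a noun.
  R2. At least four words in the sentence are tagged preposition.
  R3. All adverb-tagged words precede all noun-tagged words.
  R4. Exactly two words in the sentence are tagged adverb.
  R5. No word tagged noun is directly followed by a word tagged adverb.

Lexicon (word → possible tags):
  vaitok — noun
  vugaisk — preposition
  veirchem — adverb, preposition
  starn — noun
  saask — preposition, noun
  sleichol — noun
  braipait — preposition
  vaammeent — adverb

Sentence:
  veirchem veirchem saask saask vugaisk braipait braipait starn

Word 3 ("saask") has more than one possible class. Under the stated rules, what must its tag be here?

Candidates per position — 1:veirchem {adverb,preposition}; 2:veirchem {adverb,preposition}; 3:saask {preposition,noun}; 4:saask {preposition,noun}; 5:vugaisk {preposition}; 6:braipait {preposition}; 7:braipait {preposition}; 8:starn {noun}.
At position 1, choosing preposition makes rule 4 impossible to satisfy; hence adverb.
At position 2, choosing preposition makes rule 1 impossible to satisfy; hence adverb.
At position 3, choosing preposition makes rule 1 impossible to satisfy; hence noun.
At position 4, choosing noun makes rule 2 impossible to satisfy; hence preposition.
So the tagging must be: adverb adverb noun preposition preposition preposition preposition noun.
Verifying each rule — rule 1 holds; rule 2 holds; rule 3 holds; rule 4 holds; rule 5 holds.

noun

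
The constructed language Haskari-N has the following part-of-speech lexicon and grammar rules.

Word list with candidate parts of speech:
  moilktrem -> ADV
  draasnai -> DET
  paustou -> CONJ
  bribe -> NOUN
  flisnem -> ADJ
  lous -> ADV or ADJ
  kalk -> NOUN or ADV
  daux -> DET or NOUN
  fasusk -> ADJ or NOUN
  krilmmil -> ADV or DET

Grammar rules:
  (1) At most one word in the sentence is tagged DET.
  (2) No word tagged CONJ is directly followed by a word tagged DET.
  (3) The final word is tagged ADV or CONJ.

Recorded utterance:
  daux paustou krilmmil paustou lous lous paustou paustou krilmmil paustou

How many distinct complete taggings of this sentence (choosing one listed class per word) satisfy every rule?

Candidates per position — 1:daux {DET,NOUN}; 2:paustou {CONJ}; 3:krilmmil {ADV,DET}; 4:paustou {CONJ}; 5:lous {ADV,ADJ}; 6:lous {ADV,ADJ}; 7:paustou {CONJ}; 8:paustou {CONJ}; 9:krilmmil {ADV,DET}; 10:paustou {CONJ}.
There are 32 candidate sequences in total.
Checking each against the rules leaves 8 sequences.
Count = 8.

8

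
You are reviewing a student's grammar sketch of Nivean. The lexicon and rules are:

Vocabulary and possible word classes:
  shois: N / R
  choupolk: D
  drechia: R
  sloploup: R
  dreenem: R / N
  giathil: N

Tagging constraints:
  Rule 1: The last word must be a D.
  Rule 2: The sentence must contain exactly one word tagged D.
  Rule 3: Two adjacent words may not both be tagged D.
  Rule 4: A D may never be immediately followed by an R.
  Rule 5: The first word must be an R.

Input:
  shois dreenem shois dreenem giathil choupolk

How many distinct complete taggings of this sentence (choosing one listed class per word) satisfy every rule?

8

Candidates per position — 1:shois {N,R}; 2:dreenem {R,N}; 3:shois {N,R}; 4:dreenem {R,N}; 5:giathil {N}; 6:choupolk {D}.
There are 16 candidate sequences in total.
Checking each against the rules leaves 8 sequences.
Count = 8.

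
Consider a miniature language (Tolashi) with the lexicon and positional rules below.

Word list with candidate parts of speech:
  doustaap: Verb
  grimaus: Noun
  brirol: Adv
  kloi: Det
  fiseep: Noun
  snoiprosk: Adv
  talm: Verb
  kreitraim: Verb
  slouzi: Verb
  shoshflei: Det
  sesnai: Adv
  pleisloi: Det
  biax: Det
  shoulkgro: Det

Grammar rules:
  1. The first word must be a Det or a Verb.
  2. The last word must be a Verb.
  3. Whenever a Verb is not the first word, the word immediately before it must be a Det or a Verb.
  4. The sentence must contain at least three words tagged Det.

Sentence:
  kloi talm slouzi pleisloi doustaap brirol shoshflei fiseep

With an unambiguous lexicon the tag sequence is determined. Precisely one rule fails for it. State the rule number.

2

Fixed tagging: Det Verb Verb Det Verb Adv Det Noun.
Applying the rules: R1 ✓, R2 ✗, R3 ✓, R4 ✓.
Only rule 2 fails.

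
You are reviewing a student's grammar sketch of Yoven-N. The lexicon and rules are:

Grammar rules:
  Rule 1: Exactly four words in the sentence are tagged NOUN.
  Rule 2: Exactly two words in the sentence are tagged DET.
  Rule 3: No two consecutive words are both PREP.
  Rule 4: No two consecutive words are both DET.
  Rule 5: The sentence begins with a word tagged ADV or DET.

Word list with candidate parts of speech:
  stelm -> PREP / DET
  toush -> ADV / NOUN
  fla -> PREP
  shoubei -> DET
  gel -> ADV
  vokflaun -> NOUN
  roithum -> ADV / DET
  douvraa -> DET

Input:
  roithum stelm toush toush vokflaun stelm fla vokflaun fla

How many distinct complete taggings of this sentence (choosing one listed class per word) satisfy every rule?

2

Candidates per position — 1:roithum {ADV,DET}; 2:stelm {PREP,DET}; 3:toush {ADV,NOUN}; 4:toush {ADV,NOUN}; 5:vokflaun {NOUN}; 6:stelm {PREP,DET}; 7:fla {PREP}; 8:vokflaun {NOUN}; 9:fla {PREP}.
There are 32 candidate sequences in total.
The sequences that satisfy every rule: ADV DET NOUN NOUN NOUN DET PREP NOUN PREP; DET PREP NOUN NOUN NOUN DET PREP NOUN PREP.
Count = 2.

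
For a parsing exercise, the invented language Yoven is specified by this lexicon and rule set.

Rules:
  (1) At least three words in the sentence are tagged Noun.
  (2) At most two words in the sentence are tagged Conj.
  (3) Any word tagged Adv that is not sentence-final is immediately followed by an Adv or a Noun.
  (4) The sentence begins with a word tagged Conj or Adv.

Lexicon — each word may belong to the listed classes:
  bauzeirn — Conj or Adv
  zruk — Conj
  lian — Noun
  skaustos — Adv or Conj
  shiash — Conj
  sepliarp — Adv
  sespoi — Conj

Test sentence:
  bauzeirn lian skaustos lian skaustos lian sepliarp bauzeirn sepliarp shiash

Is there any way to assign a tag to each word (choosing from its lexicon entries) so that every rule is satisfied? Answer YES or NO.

Candidates per position — 1:bauzeirn {Conj,Adv}; 2:lian {Noun}; 3:skaustos {Adv,Conj}; 4:lian {Noun}; 5:skaustos {Adv,Conj}; 6:lian {Noun}; 7:sepliarp {Adv}; 8:bauzeirn {Conj,Adv}; 9:sepliarp {Adv}; 10:shiash {Conj}.
Rule 3 cannot be satisfied by any choice of tags from the lexicon.
So there is no consistent tagging.

NO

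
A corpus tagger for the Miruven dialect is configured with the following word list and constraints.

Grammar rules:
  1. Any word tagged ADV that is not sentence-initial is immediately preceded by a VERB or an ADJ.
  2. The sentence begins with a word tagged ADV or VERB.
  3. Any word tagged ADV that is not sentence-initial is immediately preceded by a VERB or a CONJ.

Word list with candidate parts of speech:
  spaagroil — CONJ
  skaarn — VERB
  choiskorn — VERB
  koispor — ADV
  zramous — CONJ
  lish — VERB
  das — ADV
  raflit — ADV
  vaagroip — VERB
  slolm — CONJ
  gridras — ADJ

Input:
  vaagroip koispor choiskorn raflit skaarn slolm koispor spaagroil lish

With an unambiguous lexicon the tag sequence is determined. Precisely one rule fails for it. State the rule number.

Fixed tagging: VERB ADV VERB ADV VERB CONJ ADV CONJ VERB.
Checking each rule: R1 violated, R2 holds, R3 holds.
Only rule 1 fails.

1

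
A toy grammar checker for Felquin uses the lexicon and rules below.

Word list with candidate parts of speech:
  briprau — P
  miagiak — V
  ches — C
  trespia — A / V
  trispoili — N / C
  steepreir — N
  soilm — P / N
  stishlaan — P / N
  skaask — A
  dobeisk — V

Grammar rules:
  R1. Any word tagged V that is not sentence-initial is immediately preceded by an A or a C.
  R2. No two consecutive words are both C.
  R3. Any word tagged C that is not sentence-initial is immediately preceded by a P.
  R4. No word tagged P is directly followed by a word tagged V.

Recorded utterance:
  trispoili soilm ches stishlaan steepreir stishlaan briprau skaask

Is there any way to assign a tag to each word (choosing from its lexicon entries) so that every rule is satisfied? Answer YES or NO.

Candidates per position — 1:trispoili {N,C}; 2:soilm {P,N}; 3:ches {C}; 4:stishlaan {P,N}; 5:steepreir {N}; 6:stishlaan {P,N}; 7:briprau {P}; 8:skaask {A}.
One satisfying assignment: N P C P N P P A.
Verifying each rule — rule 1 holds; rule 2 holds; rule 3 holds; rule 4 holds.

YES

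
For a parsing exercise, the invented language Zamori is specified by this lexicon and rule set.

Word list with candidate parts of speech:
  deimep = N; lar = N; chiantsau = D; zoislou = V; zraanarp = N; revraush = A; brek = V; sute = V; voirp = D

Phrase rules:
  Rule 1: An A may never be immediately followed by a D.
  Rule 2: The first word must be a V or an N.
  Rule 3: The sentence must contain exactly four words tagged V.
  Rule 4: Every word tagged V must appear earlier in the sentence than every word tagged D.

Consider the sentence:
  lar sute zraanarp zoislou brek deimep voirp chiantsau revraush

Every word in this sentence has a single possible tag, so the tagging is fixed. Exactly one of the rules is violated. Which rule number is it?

Fixed tagging: N V N V V N D D A.
Rule check: R1 ok, R2 ok, R3 fails, R4 ok.
Only rule 3 fails.

3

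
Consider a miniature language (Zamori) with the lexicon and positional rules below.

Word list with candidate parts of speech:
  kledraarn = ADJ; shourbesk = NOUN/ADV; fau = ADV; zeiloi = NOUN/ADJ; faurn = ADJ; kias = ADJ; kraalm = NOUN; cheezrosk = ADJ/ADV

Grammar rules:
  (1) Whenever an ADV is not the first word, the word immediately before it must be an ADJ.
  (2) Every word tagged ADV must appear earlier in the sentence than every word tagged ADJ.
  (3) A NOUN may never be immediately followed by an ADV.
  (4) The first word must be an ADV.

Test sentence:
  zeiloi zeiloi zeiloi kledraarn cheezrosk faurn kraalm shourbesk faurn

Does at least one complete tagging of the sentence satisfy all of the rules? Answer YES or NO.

NO

Candidates per position — 1:zeiloi {NOUN,ADJ}; 2:zeiloi {NOUN,ADJ}; 3:zeiloi {NOUN,ADJ}; 4:kledraarn {ADJ}; 5:cheezrosk {ADJ,ADV}; 6:faurn {ADJ}; 7:kraalm {NOUN}; 8:shourbesk {NOUN,ADV}; 9:faurn {ADJ}.
Rule 4 cannot be satisfied by any choice of tags from the lexicon.
So there is no consistent tagging.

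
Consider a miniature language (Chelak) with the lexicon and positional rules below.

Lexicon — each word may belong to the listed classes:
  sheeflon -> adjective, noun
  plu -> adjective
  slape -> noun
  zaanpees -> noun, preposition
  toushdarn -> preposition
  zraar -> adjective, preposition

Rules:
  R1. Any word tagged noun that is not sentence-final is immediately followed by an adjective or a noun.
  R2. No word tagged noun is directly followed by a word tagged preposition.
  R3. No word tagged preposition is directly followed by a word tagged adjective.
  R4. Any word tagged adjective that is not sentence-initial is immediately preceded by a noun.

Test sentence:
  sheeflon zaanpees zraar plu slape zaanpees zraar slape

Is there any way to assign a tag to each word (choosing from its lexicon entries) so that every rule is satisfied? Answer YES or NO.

Candidates per position — 1:sheeflon {adjective,noun}; 2:zaanpees {noun,preposition}; 3:zraar {adjective,preposition}; 4:plu {adjective}; 5:slape {noun}; 6:zaanpees {noun,preposition}; 7:zraar {adjective,preposition}; 8:slape {noun}.
Rule 4 cannot be satisfied by any choice of tags from the lexicon.
So there is no consistent tagging.

NO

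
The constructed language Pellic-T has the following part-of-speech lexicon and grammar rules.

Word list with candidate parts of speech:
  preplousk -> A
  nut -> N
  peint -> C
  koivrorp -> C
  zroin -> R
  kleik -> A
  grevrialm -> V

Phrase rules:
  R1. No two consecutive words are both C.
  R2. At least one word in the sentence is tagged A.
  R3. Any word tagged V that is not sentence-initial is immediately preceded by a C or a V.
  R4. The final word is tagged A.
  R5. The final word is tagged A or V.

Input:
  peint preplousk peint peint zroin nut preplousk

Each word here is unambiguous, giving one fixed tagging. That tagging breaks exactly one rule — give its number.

Fixed tagging: C A C C R N A.
Applying the rules: R1 ✗, R2 ✓, R3 ✓, R4 ✓, R5 ✓.
Only rule 1 fails.

1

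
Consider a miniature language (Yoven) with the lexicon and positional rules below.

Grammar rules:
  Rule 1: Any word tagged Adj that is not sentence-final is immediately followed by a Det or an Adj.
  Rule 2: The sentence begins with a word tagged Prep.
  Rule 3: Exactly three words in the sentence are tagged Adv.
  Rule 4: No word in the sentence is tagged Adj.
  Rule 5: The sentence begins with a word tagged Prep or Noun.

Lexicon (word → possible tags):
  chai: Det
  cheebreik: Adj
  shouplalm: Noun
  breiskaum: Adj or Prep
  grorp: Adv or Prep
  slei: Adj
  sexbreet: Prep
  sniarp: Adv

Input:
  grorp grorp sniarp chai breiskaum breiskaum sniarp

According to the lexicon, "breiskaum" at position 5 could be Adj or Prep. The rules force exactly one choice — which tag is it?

Candidates per position — 1:grorp {Adv,Prep}; 2:grorp {Adv,Prep}; 3:sniarp {Adv}; 4:chai {Det}; 5:breiskaum {Adj,Prep}; 6:breiskaum {Adj,Prep}; 7:sniarp {Adv}.
Word 1 cannot be Adv — rule 2 would then fail for every completion. It is Prep.
Word 2 cannot be Prep — rule 3 would then fail for every completion. It is Adv.
Word 5 cannot be Adj — rule 1 would then fail for every completion. It is Prep.
Word 6 cannot be Adj — rule 1 would then fail for every completion. It is Prep.
The only consistent sequence is: Prep Adv Adv Det Prep Prep Adv.
Check: rule 1 ✓; rule 2 ✓; rule 3 ✓; rule 4 ✓; rule 5 ✓.

Prep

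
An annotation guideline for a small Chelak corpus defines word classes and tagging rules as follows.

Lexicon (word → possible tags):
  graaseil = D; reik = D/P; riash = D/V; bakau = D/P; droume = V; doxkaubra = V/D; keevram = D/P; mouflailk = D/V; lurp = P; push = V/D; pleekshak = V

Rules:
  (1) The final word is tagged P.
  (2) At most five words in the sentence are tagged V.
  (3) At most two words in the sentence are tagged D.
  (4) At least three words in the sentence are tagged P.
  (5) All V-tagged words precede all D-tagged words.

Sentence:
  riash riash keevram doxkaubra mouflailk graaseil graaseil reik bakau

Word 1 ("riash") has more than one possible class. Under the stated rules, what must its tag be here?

V

Candidates per position — 1:riash {D,V}; 2:riash {D,V}; 3:keevram {D,P}; 4:doxkaubra {V,D}; 5:mouflailk {D,V}; 6:graaseil {D}; 7:graaseil {D}; 8:reik {D,P}; 9:bakau {D,P}.
At position 1, choosing D makes rule 3 impossible to satisfy; hence V.
At position 2, choosing D makes rule 3 impossible to satisfy; hence V.
At position 3, choosing D makes rule 3 impossible to satisfy; hence P.
At position 4, choosing D makes rule 3 impossible to satisfy; hence V.
At position 5, choosing D makes rule 3 impossible to satisfy; hence V.
At position 8, choosing D makes rule 3 impossible to satisfy; hence P.
At position 9, choosing D makes rule 1 impossible to satisfy; hence P.
So the tagging must be: V V P V V D D P P.
Rule-by-rule: rule 1 ✓; rule 2 ✓; rule 3 ✓; rule 4 ✓; rule 5 ✓.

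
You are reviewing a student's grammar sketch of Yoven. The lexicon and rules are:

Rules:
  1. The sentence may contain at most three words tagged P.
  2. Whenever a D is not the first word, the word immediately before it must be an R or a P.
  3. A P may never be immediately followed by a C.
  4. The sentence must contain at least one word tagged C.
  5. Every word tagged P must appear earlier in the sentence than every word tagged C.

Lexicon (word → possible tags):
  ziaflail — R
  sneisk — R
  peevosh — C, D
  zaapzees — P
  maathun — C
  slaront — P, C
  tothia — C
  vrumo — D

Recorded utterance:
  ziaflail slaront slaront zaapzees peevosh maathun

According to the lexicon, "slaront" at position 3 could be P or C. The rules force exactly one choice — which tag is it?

P

Candidates per position — 1:ziaflail {R}; 2:slaront {P,C}; 3:slaront {P,C}; 4:zaapzees {P}; 5:peevosh {C,D}; 6:maathun {C}.
If word 2 were C, no tagging could satisfy rule 5; so word 2 is P.
If word 3 were C, no tagging could satisfy rule 3; so word 3 is P.
If word 5 were C, no tagging could satisfy rule 3; so word 5 is D.
So the tagging must be: R P P P D C.
Check: rule 1 ✓; rule 2 ✓; rule 3 ✓; rule 4 ✓; rule 5 ✓.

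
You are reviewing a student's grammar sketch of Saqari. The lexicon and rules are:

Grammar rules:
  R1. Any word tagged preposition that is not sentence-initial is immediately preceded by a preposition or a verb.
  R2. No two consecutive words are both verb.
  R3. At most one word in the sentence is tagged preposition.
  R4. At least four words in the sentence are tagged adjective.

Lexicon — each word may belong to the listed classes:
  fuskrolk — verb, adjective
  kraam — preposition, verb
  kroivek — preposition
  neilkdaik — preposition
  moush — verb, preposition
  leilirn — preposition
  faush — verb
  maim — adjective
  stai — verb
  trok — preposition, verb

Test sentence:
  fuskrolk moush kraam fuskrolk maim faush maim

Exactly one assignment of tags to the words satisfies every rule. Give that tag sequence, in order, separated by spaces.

Candidates per position — 1:fuskrolk {verb,adjective}; 2:moush {verb,preposition}; 3:kraam {preposition,verb}; 4:fuskrolk {verb,adjective}; 5:maim {adjective}; 6:faush {verb}; 7:maim {adjective}.
At position 1, choosing verb makes rule 4 impossible to satisfy; hence adjective.
At position 2, choosing preposition makes rule 1 impossible to satisfy; hence verb.
At position 3, choosing verb makes rule 2 impossible to satisfy; hence preposition.
At position 4, choosing verb makes rule 4 impossible to satisfy; hence adjective.
That leaves exactly one tagging: adjective verb preposition adjective adjective verb adjective.
Check: rule 1 holds; rule 2 holds; rule 3 holds; rule 4 holds.

adjective verb preposition adjective adjective verb adjective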